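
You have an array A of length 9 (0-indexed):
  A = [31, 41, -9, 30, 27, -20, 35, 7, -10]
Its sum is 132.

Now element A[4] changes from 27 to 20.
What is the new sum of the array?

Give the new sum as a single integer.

Answer: 125

Derivation:
Old value at index 4: 27
New value at index 4: 20
Delta = 20 - 27 = -7
New sum = old_sum + delta = 132 + (-7) = 125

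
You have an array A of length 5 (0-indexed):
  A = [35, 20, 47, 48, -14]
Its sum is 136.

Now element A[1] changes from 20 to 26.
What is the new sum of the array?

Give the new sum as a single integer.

Old value at index 1: 20
New value at index 1: 26
Delta = 26 - 20 = 6
New sum = old_sum + delta = 136 + (6) = 142

Answer: 142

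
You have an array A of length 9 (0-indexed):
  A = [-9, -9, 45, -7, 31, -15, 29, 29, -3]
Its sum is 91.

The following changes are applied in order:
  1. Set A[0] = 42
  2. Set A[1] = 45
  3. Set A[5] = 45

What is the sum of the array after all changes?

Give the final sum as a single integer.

Answer: 256

Derivation:
Initial sum: 91
Change 1: A[0] -9 -> 42, delta = 51, sum = 142
Change 2: A[1] -9 -> 45, delta = 54, sum = 196
Change 3: A[5] -15 -> 45, delta = 60, sum = 256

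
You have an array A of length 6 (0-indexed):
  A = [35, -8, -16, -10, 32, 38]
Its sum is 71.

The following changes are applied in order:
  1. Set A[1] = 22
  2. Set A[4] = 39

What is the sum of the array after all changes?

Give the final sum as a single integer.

Answer: 108

Derivation:
Initial sum: 71
Change 1: A[1] -8 -> 22, delta = 30, sum = 101
Change 2: A[4] 32 -> 39, delta = 7, sum = 108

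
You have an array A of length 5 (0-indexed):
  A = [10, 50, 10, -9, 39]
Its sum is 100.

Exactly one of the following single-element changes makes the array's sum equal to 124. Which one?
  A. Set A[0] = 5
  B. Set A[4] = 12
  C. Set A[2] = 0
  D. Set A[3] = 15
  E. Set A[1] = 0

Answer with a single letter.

Answer: D

Derivation:
Option A: A[0] 10->5, delta=-5, new_sum=100+(-5)=95
Option B: A[4] 39->12, delta=-27, new_sum=100+(-27)=73
Option C: A[2] 10->0, delta=-10, new_sum=100+(-10)=90
Option D: A[3] -9->15, delta=24, new_sum=100+(24)=124 <-- matches target
Option E: A[1] 50->0, delta=-50, new_sum=100+(-50)=50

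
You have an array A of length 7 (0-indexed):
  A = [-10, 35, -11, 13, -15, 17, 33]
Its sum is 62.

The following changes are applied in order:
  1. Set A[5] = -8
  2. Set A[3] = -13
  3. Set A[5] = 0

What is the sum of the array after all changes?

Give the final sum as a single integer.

Answer: 19

Derivation:
Initial sum: 62
Change 1: A[5] 17 -> -8, delta = -25, sum = 37
Change 2: A[3] 13 -> -13, delta = -26, sum = 11
Change 3: A[5] -8 -> 0, delta = 8, sum = 19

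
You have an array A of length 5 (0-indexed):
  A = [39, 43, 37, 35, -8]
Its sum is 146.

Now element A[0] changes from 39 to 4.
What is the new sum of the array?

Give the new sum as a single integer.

Old value at index 0: 39
New value at index 0: 4
Delta = 4 - 39 = -35
New sum = old_sum + delta = 146 + (-35) = 111

Answer: 111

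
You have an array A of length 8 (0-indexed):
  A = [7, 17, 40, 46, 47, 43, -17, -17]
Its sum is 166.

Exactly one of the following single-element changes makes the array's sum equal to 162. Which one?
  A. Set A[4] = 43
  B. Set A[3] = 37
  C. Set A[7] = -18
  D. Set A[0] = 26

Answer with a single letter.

Answer: A

Derivation:
Option A: A[4] 47->43, delta=-4, new_sum=166+(-4)=162 <-- matches target
Option B: A[3] 46->37, delta=-9, new_sum=166+(-9)=157
Option C: A[7] -17->-18, delta=-1, new_sum=166+(-1)=165
Option D: A[0] 7->26, delta=19, new_sum=166+(19)=185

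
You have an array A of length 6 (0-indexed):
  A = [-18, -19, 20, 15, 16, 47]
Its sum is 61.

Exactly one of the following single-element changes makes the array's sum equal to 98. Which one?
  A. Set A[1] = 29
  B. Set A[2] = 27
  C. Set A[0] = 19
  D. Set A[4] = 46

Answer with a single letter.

Answer: C

Derivation:
Option A: A[1] -19->29, delta=48, new_sum=61+(48)=109
Option B: A[2] 20->27, delta=7, new_sum=61+(7)=68
Option C: A[0] -18->19, delta=37, new_sum=61+(37)=98 <-- matches target
Option D: A[4] 16->46, delta=30, new_sum=61+(30)=91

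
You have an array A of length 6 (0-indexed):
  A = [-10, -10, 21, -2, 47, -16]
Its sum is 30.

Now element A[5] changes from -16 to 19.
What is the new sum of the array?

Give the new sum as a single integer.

Answer: 65

Derivation:
Old value at index 5: -16
New value at index 5: 19
Delta = 19 - -16 = 35
New sum = old_sum + delta = 30 + (35) = 65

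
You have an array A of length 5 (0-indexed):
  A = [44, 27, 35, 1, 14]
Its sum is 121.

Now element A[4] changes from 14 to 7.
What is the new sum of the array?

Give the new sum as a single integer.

Answer: 114

Derivation:
Old value at index 4: 14
New value at index 4: 7
Delta = 7 - 14 = -7
New sum = old_sum + delta = 121 + (-7) = 114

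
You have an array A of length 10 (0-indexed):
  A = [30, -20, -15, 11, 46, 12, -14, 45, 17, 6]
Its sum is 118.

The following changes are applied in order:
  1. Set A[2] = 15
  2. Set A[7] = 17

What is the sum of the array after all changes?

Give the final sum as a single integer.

Answer: 120

Derivation:
Initial sum: 118
Change 1: A[2] -15 -> 15, delta = 30, sum = 148
Change 2: A[7] 45 -> 17, delta = -28, sum = 120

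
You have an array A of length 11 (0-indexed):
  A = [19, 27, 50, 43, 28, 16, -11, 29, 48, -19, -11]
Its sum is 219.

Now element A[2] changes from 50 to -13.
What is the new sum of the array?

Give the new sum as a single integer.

Answer: 156

Derivation:
Old value at index 2: 50
New value at index 2: -13
Delta = -13 - 50 = -63
New sum = old_sum + delta = 219 + (-63) = 156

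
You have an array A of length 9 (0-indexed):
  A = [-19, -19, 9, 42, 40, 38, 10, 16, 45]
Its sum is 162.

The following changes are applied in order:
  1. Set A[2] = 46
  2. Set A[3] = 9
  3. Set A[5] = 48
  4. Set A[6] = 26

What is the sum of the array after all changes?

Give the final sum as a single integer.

Initial sum: 162
Change 1: A[2] 9 -> 46, delta = 37, sum = 199
Change 2: A[3] 42 -> 9, delta = -33, sum = 166
Change 3: A[5] 38 -> 48, delta = 10, sum = 176
Change 4: A[6] 10 -> 26, delta = 16, sum = 192

Answer: 192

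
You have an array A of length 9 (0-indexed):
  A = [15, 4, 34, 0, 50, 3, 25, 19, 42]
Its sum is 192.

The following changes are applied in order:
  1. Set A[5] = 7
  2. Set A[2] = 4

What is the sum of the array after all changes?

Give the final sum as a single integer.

Initial sum: 192
Change 1: A[5] 3 -> 7, delta = 4, sum = 196
Change 2: A[2] 34 -> 4, delta = -30, sum = 166

Answer: 166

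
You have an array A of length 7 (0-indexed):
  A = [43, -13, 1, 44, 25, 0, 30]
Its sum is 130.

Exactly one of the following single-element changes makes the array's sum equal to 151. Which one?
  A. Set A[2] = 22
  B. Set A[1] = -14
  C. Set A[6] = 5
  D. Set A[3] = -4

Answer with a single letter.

Option A: A[2] 1->22, delta=21, new_sum=130+(21)=151 <-- matches target
Option B: A[1] -13->-14, delta=-1, new_sum=130+(-1)=129
Option C: A[6] 30->5, delta=-25, new_sum=130+(-25)=105
Option D: A[3] 44->-4, delta=-48, new_sum=130+(-48)=82

Answer: A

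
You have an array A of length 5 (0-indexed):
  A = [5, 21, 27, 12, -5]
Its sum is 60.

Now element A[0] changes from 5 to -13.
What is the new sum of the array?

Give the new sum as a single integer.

Old value at index 0: 5
New value at index 0: -13
Delta = -13 - 5 = -18
New sum = old_sum + delta = 60 + (-18) = 42

Answer: 42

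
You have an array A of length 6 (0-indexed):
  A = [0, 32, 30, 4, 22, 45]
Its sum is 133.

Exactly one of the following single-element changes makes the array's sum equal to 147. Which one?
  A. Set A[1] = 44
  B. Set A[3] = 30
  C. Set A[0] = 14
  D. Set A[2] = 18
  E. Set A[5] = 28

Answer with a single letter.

Option A: A[1] 32->44, delta=12, new_sum=133+(12)=145
Option B: A[3] 4->30, delta=26, new_sum=133+(26)=159
Option C: A[0] 0->14, delta=14, new_sum=133+(14)=147 <-- matches target
Option D: A[2] 30->18, delta=-12, new_sum=133+(-12)=121
Option E: A[5] 45->28, delta=-17, new_sum=133+(-17)=116

Answer: C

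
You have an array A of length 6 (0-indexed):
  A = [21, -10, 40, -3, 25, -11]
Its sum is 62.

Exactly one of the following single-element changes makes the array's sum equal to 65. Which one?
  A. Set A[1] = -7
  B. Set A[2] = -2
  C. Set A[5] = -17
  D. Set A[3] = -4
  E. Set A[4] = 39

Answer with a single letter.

Option A: A[1] -10->-7, delta=3, new_sum=62+(3)=65 <-- matches target
Option B: A[2] 40->-2, delta=-42, new_sum=62+(-42)=20
Option C: A[5] -11->-17, delta=-6, new_sum=62+(-6)=56
Option D: A[3] -3->-4, delta=-1, new_sum=62+(-1)=61
Option E: A[4] 25->39, delta=14, new_sum=62+(14)=76

Answer: A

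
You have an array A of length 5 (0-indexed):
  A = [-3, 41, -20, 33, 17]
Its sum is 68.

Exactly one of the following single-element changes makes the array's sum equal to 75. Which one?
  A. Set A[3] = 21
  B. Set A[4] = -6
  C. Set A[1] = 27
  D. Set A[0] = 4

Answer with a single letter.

Answer: D

Derivation:
Option A: A[3] 33->21, delta=-12, new_sum=68+(-12)=56
Option B: A[4] 17->-6, delta=-23, new_sum=68+(-23)=45
Option C: A[1] 41->27, delta=-14, new_sum=68+(-14)=54
Option D: A[0] -3->4, delta=7, new_sum=68+(7)=75 <-- matches target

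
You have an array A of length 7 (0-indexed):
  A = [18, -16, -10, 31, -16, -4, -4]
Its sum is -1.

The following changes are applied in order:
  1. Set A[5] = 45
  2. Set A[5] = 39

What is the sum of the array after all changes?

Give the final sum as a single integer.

Initial sum: -1
Change 1: A[5] -4 -> 45, delta = 49, sum = 48
Change 2: A[5] 45 -> 39, delta = -6, sum = 42

Answer: 42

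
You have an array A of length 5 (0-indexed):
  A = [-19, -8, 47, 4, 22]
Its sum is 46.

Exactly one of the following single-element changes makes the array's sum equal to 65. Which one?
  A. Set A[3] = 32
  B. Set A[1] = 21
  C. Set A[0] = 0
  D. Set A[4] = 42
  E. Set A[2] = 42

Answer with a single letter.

Option A: A[3] 4->32, delta=28, new_sum=46+(28)=74
Option B: A[1] -8->21, delta=29, new_sum=46+(29)=75
Option C: A[0] -19->0, delta=19, new_sum=46+(19)=65 <-- matches target
Option D: A[4] 22->42, delta=20, new_sum=46+(20)=66
Option E: A[2] 47->42, delta=-5, new_sum=46+(-5)=41

Answer: C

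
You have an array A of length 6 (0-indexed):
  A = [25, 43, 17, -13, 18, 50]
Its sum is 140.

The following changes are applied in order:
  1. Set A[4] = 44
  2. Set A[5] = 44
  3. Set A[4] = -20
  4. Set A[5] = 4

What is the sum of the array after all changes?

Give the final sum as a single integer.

Initial sum: 140
Change 1: A[4] 18 -> 44, delta = 26, sum = 166
Change 2: A[5] 50 -> 44, delta = -6, sum = 160
Change 3: A[4] 44 -> -20, delta = -64, sum = 96
Change 4: A[5] 44 -> 4, delta = -40, sum = 56

Answer: 56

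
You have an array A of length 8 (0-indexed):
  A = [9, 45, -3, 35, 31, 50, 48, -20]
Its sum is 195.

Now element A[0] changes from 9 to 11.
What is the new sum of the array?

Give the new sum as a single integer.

Old value at index 0: 9
New value at index 0: 11
Delta = 11 - 9 = 2
New sum = old_sum + delta = 195 + (2) = 197

Answer: 197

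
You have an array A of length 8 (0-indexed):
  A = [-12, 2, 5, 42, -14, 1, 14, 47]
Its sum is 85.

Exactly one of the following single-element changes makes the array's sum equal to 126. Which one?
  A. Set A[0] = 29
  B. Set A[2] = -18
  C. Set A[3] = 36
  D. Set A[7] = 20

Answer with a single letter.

Option A: A[0] -12->29, delta=41, new_sum=85+(41)=126 <-- matches target
Option B: A[2] 5->-18, delta=-23, new_sum=85+(-23)=62
Option C: A[3] 42->36, delta=-6, new_sum=85+(-6)=79
Option D: A[7] 47->20, delta=-27, new_sum=85+(-27)=58

Answer: A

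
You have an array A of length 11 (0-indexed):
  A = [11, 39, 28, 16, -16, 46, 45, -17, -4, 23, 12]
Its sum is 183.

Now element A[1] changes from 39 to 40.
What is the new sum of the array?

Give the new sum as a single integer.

Answer: 184

Derivation:
Old value at index 1: 39
New value at index 1: 40
Delta = 40 - 39 = 1
New sum = old_sum + delta = 183 + (1) = 184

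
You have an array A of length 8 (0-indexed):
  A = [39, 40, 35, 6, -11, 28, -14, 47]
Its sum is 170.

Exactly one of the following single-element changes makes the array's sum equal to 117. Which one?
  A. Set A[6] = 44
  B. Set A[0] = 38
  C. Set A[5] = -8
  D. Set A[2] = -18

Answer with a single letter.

Answer: D

Derivation:
Option A: A[6] -14->44, delta=58, new_sum=170+(58)=228
Option B: A[0] 39->38, delta=-1, new_sum=170+(-1)=169
Option C: A[5] 28->-8, delta=-36, new_sum=170+(-36)=134
Option D: A[2] 35->-18, delta=-53, new_sum=170+(-53)=117 <-- matches target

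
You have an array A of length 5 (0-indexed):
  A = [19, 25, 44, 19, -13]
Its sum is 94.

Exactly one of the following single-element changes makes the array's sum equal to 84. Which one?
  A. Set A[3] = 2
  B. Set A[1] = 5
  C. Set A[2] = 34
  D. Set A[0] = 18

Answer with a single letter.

Answer: C

Derivation:
Option A: A[3] 19->2, delta=-17, new_sum=94+(-17)=77
Option B: A[1] 25->5, delta=-20, new_sum=94+(-20)=74
Option C: A[2] 44->34, delta=-10, new_sum=94+(-10)=84 <-- matches target
Option D: A[0] 19->18, delta=-1, new_sum=94+(-1)=93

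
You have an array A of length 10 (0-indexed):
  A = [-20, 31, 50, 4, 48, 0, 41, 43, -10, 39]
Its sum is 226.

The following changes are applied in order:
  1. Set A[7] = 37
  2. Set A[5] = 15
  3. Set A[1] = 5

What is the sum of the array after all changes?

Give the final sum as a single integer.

Initial sum: 226
Change 1: A[7] 43 -> 37, delta = -6, sum = 220
Change 2: A[5] 0 -> 15, delta = 15, sum = 235
Change 3: A[1] 31 -> 5, delta = -26, sum = 209

Answer: 209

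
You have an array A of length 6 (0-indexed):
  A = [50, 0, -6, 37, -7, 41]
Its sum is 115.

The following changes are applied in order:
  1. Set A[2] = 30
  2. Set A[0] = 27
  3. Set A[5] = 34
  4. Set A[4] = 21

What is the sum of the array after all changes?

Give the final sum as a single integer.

Answer: 149

Derivation:
Initial sum: 115
Change 1: A[2] -6 -> 30, delta = 36, sum = 151
Change 2: A[0] 50 -> 27, delta = -23, sum = 128
Change 3: A[5] 41 -> 34, delta = -7, sum = 121
Change 4: A[4] -7 -> 21, delta = 28, sum = 149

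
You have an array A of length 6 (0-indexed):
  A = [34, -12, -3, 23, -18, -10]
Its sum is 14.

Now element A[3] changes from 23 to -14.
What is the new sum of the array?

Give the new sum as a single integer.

Answer: -23

Derivation:
Old value at index 3: 23
New value at index 3: -14
Delta = -14 - 23 = -37
New sum = old_sum + delta = 14 + (-37) = -23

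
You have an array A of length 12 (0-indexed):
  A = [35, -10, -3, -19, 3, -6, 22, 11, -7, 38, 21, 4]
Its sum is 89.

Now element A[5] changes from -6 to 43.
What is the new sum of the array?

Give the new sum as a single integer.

Answer: 138

Derivation:
Old value at index 5: -6
New value at index 5: 43
Delta = 43 - -6 = 49
New sum = old_sum + delta = 89 + (49) = 138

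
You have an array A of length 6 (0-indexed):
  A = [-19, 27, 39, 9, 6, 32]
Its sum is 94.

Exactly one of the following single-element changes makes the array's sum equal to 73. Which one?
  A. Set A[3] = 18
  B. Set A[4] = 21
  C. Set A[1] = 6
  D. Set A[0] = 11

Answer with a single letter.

Option A: A[3] 9->18, delta=9, new_sum=94+(9)=103
Option B: A[4] 6->21, delta=15, new_sum=94+(15)=109
Option C: A[1] 27->6, delta=-21, new_sum=94+(-21)=73 <-- matches target
Option D: A[0] -19->11, delta=30, new_sum=94+(30)=124

Answer: C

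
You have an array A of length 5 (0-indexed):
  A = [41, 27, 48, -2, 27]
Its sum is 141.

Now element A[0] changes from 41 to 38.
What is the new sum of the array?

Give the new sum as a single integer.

Old value at index 0: 41
New value at index 0: 38
Delta = 38 - 41 = -3
New sum = old_sum + delta = 141 + (-3) = 138

Answer: 138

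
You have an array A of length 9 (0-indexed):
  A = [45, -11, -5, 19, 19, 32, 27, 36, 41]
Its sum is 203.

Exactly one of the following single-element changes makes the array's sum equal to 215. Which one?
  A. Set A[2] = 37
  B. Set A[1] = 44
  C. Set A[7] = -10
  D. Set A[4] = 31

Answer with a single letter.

Option A: A[2] -5->37, delta=42, new_sum=203+(42)=245
Option B: A[1] -11->44, delta=55, new_sum=203+(55)=258
Option C: A[7] 36->-10, delta=-46, new_sum=203+(-46)=157
Option D: A[4] 19->31, delta=12, new_sum=203+(12)=215 <-- matches target

Answer: D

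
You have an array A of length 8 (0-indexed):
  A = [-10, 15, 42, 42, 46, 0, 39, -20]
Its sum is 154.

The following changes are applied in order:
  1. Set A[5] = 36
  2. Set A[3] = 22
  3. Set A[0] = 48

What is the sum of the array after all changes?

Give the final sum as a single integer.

Initial sum: 154
Change 1: A[5] 0 -> 36, delta = 36, sum = 190
Change 2: A[3] 42 -> 22, delta = -20, sum = 170
Change 3: A[0] -10 -> 48, delta = 58, sum = 228

Answer: 228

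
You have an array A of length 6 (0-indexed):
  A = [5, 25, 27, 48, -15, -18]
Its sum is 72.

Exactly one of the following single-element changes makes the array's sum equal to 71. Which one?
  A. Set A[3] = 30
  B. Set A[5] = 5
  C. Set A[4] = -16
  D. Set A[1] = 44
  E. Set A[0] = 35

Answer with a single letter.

Option A: A[3] 48->30, delta=-18, new_sum=72+(-18)=54
Option B: A[5] -18->5, delta=23, new_sum=72+(23)=95
Option C: A[4] -15->-16, delta=-1, new_sum=72+(-1)=71 <-- matches target
Option D: A[1] 25->44, delta=19, new_sum=72+(19)=91
Option E: A[0] 5->35, delta=30, new_sum=72+(30)=102

Answer: C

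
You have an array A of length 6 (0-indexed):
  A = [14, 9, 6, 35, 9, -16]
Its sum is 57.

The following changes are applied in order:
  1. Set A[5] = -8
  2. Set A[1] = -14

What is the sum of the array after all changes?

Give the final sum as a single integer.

Initial sum: 57
Change 1: A[5] -16 -> -8, delta = 8, sum = 65
Change 2: A[1] 9 -> -14, delta = -23, sum = 42

Answer: 42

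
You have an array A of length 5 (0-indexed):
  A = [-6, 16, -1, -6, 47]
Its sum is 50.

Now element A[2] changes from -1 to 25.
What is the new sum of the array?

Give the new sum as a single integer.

Old value at index 2: -1
New value at index 2: 25
Delta = 25 - -1 = 26
New sum = old_sum + delta = 50 + (26) = 76

Answer: 76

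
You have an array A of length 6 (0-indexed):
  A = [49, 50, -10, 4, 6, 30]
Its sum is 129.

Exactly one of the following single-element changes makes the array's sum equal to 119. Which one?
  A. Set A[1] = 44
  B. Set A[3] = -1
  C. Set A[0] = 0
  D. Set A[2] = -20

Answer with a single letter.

Answer: D

Derivation:
Option A: A[1] 50->44, delta=-6, new_sum=129+(-6)=123
Option B: A[3] 4->-1, delta=-5, new_sum=129+(-5)=124
Option C: A[0] 49->0, delta=-49, new_sum=129+(-49)=80
Option D: A[2] -10->-20, delta=-10, new_sum=129+(-10)=119 <-- matches target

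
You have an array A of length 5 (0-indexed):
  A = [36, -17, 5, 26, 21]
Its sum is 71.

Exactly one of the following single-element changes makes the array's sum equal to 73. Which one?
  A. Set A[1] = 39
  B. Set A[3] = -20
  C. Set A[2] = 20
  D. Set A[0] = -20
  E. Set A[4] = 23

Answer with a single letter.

Option A: A[1] -17->39, delta=56, new_sum=71+(56)=127
Option B: A[3] 26->-20, delta=-46, new_sum=71+(-46)=25
Option C: A[2] 5->20, delta=15, new_sum=71+(15)=86
Option D: A[0] 36->-20, delta=-56, new_sum=71+(-56)=15
Option E: A[4] 21->23, delta=2, new_sum=71+(2)=73 <-- matches target

Answer: E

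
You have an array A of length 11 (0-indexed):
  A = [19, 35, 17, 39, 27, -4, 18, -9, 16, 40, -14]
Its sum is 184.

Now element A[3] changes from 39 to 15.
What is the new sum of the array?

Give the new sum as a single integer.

Answer: 160

Derivation:
Old value at index 3: 39
New value at index 3: 15
Delta = 15 - 39 = -24
New sum = old_sum + delta = 184 + (-24) = 160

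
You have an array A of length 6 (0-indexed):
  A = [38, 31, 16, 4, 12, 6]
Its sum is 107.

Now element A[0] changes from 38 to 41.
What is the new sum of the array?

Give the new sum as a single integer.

Old value at index 0: 38
New value at index 0: 41
Delta = 41 - 38 = 3
New sum = old_sum + delta = 107 + (3) = 110

Answer: 110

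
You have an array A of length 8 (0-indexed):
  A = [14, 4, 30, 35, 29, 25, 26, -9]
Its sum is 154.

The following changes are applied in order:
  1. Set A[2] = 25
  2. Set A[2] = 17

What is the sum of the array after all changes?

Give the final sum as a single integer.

Answer: 141

Derivation:
Initial sum: 154
Change 1: A[2] 30 -> 25, delta = -5, sum = 149
Change 2: A[2] 25 -> 17, delta = -8, sum = 141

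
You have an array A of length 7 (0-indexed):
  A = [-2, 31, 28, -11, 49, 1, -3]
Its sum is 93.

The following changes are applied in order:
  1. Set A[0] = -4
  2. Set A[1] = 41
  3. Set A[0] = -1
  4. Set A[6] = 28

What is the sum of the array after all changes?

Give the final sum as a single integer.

Answer: 135

Derivation:
Initial sum: 93
Change 1: A[0] -2 -> -4, delta = -2, sum = 91
Change 2: A[1] 31 -> 41, delta = 10, sum = 101
Change 3: A[0] -4 -> -1, delta = 3, sum = 104
Change 4: A[6] -3 -> 28, delta = 31, sum = 135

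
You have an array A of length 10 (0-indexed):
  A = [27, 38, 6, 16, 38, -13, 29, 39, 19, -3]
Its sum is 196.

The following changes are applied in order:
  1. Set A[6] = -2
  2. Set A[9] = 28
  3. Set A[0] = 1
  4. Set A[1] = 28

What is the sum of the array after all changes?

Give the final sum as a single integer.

Initial sum: 196
Change 1: A[6] 29 -> -2, delta = -31, sum = 165
Change 2: A[9] -3 -> 28, delta = 31, sum = 196
Change 3: A[0] 27 -> 1, delta = -26, sum = 170
Change 4: A[1] 38 -> 28, delta = -10, sum = 160

Answer: 160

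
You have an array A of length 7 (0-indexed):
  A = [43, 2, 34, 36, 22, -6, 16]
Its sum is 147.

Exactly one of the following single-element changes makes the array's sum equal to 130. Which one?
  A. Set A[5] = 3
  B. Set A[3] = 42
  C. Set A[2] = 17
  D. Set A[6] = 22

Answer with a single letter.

Answer: C

Derivation:
Option A: A[5] -6->3, delta=9, new_sum=147+(9)=156
Option B: A[3] 36->42, delta=6, new_sum=147+(6)=153
Option C: A[2] 34->17, delta=-17, new_sum=147+(-17)=130 <-- matches target
Option D: A[6] 16->22, delta=6, new_sum=147+(6)=153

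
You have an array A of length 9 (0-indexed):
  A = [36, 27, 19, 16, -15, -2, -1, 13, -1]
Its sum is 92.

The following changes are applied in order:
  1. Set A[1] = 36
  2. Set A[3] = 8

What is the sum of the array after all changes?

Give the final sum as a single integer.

Initial sum: 92
Change 1: A[1] 27 -> 36, delta = 9, sum = 101
Change 2: A[3] 16 -> 8, delta = -8, sum = 93

Answer: 93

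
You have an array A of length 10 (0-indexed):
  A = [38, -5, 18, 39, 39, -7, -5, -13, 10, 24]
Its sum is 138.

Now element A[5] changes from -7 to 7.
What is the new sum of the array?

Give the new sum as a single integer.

Answer: 152

Derivation:
Old value at index 5: -7
New value at index 5: 7
Delta = 7 - -7 = 14
New sum = old_sum + delta = 138 + (14) = 152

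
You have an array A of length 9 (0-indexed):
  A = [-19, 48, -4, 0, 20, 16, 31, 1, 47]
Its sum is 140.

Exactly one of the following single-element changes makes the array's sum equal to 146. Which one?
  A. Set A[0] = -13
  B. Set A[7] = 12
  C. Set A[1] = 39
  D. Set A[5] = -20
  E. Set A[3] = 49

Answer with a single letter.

Option A: A[0] -19->-13, delta=6, new_sum=140+(6)=146 <-- matches target
Option B: A[7] 1->12, delta=11, new_sum=140+(11)=151
Option C: A[1] 48->39, delta=-9, new_sum=140+(-9)=131
Option D: A[5] 16->-20, delta=-36, new_sum=140+(-36)=104
Option E: A[3] 0->49, delta=49, new_sum=140+(49)=189

Answer: A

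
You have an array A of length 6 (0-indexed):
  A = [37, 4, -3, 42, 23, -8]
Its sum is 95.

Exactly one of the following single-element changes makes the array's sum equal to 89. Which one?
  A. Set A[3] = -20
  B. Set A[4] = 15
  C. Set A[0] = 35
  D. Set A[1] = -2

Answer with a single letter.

Option A: A[3] 42->-20, delta=-62, new_sum=95+(-62)=33
Option B: A[4] 23->15, delta=-8, new_sum=95+(-8)=87
Option C: A[0] 37->35, delta=-2, new_sum=95+(-2)=93
Option D: A[1] 4->-2, delta=-6, new_sum=95+(-6)=89 <-- matches target

Answer: D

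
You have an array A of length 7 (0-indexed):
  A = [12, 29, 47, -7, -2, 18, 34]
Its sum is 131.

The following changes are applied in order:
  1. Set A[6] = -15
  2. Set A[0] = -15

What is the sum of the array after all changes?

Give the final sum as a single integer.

Answer: 55

Derivation:
Initial sum: 131
Change 1: A[6] 34 -> -15, delta = -49, sum = 82
Change 2: A[0] 12 -> -15, delta = -27, sum = 55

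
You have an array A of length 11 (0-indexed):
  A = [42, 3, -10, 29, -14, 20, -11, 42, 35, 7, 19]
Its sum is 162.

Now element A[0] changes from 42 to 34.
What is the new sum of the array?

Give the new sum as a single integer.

Old value at index 0: 42
New value at index 0: 34
Delta = 34 - 42 = -8
New sum = old_sum + delta = 162 + (-8) = 154

Answer: 154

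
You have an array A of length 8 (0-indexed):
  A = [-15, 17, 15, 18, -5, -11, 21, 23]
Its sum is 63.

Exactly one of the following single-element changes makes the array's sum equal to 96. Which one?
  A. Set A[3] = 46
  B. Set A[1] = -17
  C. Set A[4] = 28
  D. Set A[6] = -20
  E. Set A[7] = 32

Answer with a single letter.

Answer: C

Derivation:
Option A: A[3] 18->46, delta=28, new_sum=63+(28)=91
Option B: A[1] 17->-17, delta=-34, new_sum=63+(-34)=29
Option C: A[4] -5->28, delta=33, new_sum=63+(33)=96 <-- matches target
Option D: A[6] 21->-20, delta=-41, new_sum=63+(-41)=22
Option E: A[7] 23->32, delta=9, new_sum=63+(9)=72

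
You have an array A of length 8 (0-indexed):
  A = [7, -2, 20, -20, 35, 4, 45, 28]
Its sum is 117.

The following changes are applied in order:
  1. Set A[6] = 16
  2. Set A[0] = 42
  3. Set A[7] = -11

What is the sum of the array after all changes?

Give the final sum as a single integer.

Answer: 84

Derivation:
Initial sum: 117
Change 1: A[6] 45 -> 16, delta = -29, sum = 88
Change 2: A[0] 7 -> 42, delta = 35, sum = 123
Change 3: A[7] 28 -> -11, delta = -39, sum = 84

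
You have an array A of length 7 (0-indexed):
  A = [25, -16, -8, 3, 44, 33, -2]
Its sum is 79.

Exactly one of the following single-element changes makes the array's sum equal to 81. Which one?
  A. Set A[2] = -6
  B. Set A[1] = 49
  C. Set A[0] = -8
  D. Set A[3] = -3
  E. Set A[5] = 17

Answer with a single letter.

Option A: A[2] -8->-6, delta=2, new_sum=79+(2)=81 <-- matches target
Option B: A[1] -16->49, delta=65, new_sum=79+(65)=144
Option C: A[0] 25->-8, delta=-33, new_sum=79+(-33)=46
Option D: A[3] 3->-3, delta=-6, new_sum=79+(-6)=73
Option E: A[5] 33->17, delta=-16, new_sum=79+(-16)=63

Answer: A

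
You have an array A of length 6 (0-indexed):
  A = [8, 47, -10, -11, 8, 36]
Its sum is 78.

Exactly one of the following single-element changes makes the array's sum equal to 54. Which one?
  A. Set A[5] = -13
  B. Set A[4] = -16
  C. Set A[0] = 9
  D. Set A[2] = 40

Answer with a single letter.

Option A: A[5] 36->-13, delta=-49, new_sum=78+(-49)=29
Option B: A[4] 8->-16, delta=-24, new_sum=78+(-24)=54 <-- matches target
Option C: A[0] 8->9, delta=1, new_sum=78+(1)=79
Option D: A[2] -10->40, delta=50, new_sum=78+(50)=128

Answer: B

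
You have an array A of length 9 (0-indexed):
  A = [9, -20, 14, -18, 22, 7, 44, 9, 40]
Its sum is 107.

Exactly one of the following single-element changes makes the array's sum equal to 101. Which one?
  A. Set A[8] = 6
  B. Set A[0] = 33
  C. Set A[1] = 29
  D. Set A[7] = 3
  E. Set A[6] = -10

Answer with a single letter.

Answer: D

Derivation:
Option A: A[8] 40->6, delta=-34, new_sum=107+(-34)=73
Option B: A[0] 9->33, delta=24, new_sum=107+(24)=131
Option C: A[1] -20->29, delta=49, new_sum=107+(49)=156
Option D: A[7] 9->3, delta=-6, new_sum=107+(-6)=101 <-- matches target
Option E: A[6] 44->-10, delta=-54, new_sum=107+(-54)=53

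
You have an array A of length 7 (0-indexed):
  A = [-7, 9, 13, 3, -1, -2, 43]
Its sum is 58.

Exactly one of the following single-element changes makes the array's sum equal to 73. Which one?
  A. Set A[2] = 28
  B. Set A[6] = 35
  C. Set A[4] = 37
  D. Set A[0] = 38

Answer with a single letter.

Answer: A

Derivation:
Option A: A[2] 13->28, delta=15, new_sum=58+(15)=73 <-- matches target
Option B: A[6] 43->35, delta=-8, new_sum=58+(-8)=50
Option C: A[4] -1->37, delta=38, new_sum=58+(38)=96
Option D: A[0] -7->38, delta=45, new_sum=58+(45)=103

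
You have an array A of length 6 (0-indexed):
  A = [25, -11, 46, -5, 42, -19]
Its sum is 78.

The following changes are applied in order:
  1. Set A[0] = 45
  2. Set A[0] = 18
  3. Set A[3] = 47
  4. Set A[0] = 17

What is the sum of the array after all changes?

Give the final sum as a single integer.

Initial sum: 78
Change 1: A[0] 25 -> 45, delta = 20, sum = 98
Change 2: A[0] 45 -> 18, delta = -27, sum = 71
Change 3: A[3] -5 -> 47, delta = 52, sum = 123
Change 4: A[0] 18 -> 17, delta = -1, sum = 122

Answer: 122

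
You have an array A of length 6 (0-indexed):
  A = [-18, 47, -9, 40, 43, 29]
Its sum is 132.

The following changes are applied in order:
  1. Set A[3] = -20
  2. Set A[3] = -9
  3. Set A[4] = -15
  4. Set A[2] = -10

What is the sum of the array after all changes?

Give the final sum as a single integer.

Initial sum: 132
Change 1: A[3] 40 -> -20, delta = -60, sum = 72
Change 2: A[3] -20 -> -9, delta = 11, sum = 83
Change 3: A[4] 43 -> -15, delta = -58, sum = 25
Change 4: A[2] -9 -> -10, delta = -1, sum = 24

Answer: 24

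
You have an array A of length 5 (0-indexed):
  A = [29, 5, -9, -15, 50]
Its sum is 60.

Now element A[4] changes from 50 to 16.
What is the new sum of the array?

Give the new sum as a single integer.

Answer: 26

Derivation:
Old value at index 4: 50
New value at index 4: 16
Delta = 16 - 50 = -34
New sum = old_sum + delta = 60 + (-34) = 26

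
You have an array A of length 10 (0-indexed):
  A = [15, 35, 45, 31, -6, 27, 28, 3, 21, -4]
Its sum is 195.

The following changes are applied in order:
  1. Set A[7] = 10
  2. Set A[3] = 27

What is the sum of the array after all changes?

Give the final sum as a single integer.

Initial sum: 195
Change 1: A[7] 3 -> 10, delta = 7, sum = 202
Change 2: A[3] 31 -> 27, delta = -4, sum = 198

Answer: 198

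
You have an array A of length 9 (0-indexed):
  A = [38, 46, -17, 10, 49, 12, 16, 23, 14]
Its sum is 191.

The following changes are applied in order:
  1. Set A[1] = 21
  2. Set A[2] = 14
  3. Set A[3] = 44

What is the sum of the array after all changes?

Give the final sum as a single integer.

Answer: 231

Derivation:
Initial sum: 191
Change 1: A[1] 46 -> 21, delta = -25, sum = 166
Change 2: A[2] -17 -> 14, delta = 31, sum = 197
Change 3: A[3] 10 -> 44, delta = 34, sum = 231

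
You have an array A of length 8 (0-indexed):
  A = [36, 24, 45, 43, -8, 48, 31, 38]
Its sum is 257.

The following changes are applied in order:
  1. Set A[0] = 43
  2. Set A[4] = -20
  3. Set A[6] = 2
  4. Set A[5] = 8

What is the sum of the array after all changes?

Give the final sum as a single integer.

Initial sum: 257
Change 1: A[0] 36 -> 43, delta = 7, sum = 264
Change 2: A[4] -8 -> -20, delta = -12, sum = 252
Change 3: A[6] 31 -> 2, delta = -29, sum = 223
Change 4: A[5] 48 -> 8, delta = -40, sum = 183

Answer: 183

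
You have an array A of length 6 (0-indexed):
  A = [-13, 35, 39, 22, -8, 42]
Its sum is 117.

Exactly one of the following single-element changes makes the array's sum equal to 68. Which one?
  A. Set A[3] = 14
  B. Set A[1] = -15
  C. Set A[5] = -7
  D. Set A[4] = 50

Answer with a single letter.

Option A: A[3] 22->14, delta=-8, new_sum=117+(-8)=109
Option B: A[1] 35->-15, delta=-50, new_sum=117+(-50)=67
Option C: A[5] 42->-7, delta=-49, new_sum=117+(-49)=68 <-- matches target
Option D: A[4] -8->50, delta=58, new_sum=117+(58)=175

Answer: C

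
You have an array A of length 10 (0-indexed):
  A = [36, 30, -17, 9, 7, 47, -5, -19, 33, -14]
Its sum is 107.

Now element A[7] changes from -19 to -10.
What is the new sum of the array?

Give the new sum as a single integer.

Old value at index 7: -19
New value at index 7: -10
Delta = -10 - -19 = 9
New sum = old_sum + delta = 107 + (9) = 116

Answer: 116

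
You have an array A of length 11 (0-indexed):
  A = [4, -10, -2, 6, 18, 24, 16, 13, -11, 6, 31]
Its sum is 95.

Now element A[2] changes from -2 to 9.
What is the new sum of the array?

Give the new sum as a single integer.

Answer: 106

Derivation:
Old value at index 2: -2
New value at index 2: 9
Delta = 9 - -2 = 11
New sum = old_sum + delta = 95 + (11) = 106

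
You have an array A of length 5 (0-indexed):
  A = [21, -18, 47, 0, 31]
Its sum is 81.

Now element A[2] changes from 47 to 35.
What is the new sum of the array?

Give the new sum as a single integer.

Old value at index 2: 47
New value at index 2: 35
Delta = 35 - 47 = -12
New sum = old_sum + delta = 81 + (-12) = 69

Answer: 69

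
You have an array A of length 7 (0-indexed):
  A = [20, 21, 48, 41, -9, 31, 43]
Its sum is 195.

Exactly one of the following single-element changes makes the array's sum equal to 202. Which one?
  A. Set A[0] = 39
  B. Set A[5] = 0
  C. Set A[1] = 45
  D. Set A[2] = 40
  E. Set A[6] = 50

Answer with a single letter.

Answer: E

Derivation:
Option A: A[0] 20->39, delta=19, new_sum=195+(19)=214
Option B: A[5] 31->0, delta=-31, new_sum=195+(-31)=164
Option C: A[1] 21->45, delta=24, new_sum=195+(24)=219
Option D: A[2] 48->40, delta=-8, new_sum=195+(-8)=187
Option E: A[6] 43->50, delta=7, new_sum=195+(7)=202 <-- matches target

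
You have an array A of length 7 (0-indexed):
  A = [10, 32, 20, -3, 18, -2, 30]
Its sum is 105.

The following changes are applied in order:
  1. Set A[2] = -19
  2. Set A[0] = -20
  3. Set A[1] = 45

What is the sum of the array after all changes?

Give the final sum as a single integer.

Initial sum: 105
Change 1: A[2] 20 -> -19, delta = -39, sum = 66
Change 2: A[0] 10 -> -20, delta = -30, sum = 36
Change 3: A[1] 32 -> 45, delta = 13, sum = 49

Answer: 49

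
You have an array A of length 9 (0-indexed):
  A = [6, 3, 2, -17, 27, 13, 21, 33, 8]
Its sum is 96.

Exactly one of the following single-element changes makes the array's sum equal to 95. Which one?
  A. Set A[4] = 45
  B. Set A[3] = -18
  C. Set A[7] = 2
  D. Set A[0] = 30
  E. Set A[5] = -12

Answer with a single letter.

Option A: A[4] 27->45, delta=18, new_sum=96+(18)=114
Option B: A[3] -17->-18, delta=-1, new_sum=96+(-1)=95 <-- matches target
Option C: A[7] 33->2, delta=-31, new_sum=96+(-31)=65
Option D: A[0] 6->30, delta=24, new_sum=96+(24)=120
Option E: A[5] 13->-12, delta=-25, new_sum=96+(-25)=71

Answer: B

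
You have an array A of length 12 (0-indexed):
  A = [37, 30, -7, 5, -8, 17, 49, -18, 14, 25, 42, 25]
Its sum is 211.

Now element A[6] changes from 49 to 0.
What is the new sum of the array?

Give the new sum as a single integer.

Old value at index 6: 49
New value at index 6: 0
Delta = 0 - 49 = -49
New sum = old_sum + delta = 211 + (-49) = 162

Answer: 162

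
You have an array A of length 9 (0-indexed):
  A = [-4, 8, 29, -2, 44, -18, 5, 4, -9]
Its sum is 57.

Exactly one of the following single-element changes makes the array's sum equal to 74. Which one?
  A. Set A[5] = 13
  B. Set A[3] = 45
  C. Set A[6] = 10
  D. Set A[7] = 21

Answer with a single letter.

Answer: D

Derivation:
Option A: A[5] -18->13, delta=31, new_sum=57+(31)=88
Option B: A[3] -2->45, delta=47, new_sum=57+(47)=104
Option C: A[6] 5->10, delta=5, new_sum=57+(5)=62
Option D: A[7] 4->21, delta=17, new_sum=57+(17)=74 <-- matches target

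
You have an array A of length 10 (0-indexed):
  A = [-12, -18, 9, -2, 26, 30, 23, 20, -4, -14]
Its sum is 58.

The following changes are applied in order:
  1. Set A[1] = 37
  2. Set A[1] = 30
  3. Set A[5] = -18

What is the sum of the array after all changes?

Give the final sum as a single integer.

Initial sum: 58
Change 1: A[1] -18 -> 37, delta = 55, sum = 113
Change 2: A[1] 37 -> 30, delta = -7, sum = 106
Change 3: A[5] 30 -> -18, delta = -48, sum = 58

Answer: 58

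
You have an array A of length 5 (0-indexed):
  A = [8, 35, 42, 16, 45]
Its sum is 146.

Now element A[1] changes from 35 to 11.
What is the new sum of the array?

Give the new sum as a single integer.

Old value at index 1: 35
New value at index 1: 11
Delta = 11 - 35 = -24
New sum = old_sum + delta = 146 + (-24) = 122

Answer: 122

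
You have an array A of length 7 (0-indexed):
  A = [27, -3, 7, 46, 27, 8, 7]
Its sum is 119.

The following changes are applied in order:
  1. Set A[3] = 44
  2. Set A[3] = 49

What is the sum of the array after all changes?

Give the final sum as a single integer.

Initial sum: 119
Change 1: A[3] 46 -> 44, delta = -2, sum = 117
Change 2: A[3] 44 -> 49, delta = 5, sum = 122

Answer: 122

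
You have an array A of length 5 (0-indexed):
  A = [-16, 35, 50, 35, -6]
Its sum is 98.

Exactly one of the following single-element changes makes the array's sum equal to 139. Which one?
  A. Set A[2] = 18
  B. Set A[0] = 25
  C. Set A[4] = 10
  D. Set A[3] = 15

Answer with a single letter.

Option A: A[2] 50->18, delta=-32, new_sum=98+(-32)=66
Option B: A[0] -16->25, delta=41, new_sum=98+(41)=139 <-- matches target
Option C: A[4] -6->10, delta=16, new_sum=98+(16)=114
Option D: A[3] 35->15, delta=-20, new_sum=98+(-20)=78

Answer: B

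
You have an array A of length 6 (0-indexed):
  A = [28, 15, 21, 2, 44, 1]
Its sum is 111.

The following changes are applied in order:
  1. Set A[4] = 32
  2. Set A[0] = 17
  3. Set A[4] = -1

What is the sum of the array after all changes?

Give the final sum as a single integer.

Initial sum: 111
Change 1: A[4] 44 -> 32, delta = -12, sum = 99
Change 2: A[0] 28 -> 17, delta = -11, sum = 88
Change 3: A[4] 32 -> -1, delta = -33, sum = 55

Answer: 55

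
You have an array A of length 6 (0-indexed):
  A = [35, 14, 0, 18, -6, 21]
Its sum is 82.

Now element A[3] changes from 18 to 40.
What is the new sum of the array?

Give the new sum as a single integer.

Answer: 104

Derivation:
Old value at index 3: 18
New value at index 3: 40
Delta = 40 - 18 = 22
New sum = old_sum + delta = 82 + (22) = 104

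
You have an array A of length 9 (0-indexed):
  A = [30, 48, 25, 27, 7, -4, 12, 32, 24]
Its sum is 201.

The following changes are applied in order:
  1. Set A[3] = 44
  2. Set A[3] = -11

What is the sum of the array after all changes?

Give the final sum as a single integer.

Answer: 163

Derivation:
Initial sum: 201
Change 1: A[3] 27 -> 44, delta = 17, sum = 218
Change 2: A[3] 44 -> -11, delta = -55, sum = 163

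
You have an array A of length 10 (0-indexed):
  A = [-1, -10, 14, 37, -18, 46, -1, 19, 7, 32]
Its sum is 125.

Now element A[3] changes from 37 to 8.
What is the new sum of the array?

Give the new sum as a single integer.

Old value at index 3: 37
New value at index 3: 8
Delta = 8 - 37 = -29
New sum = old_sum + delta = 125 + (-29) = 96

Answer: 96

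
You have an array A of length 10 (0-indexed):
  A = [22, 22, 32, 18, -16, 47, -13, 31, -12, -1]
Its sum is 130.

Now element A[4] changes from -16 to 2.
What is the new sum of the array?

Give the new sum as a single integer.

Old value at index 4: -16
New value at index 4: 2
Delta = 2 - -16 = 18
New sum = old_sum + delta = 130 + (18) = 148

Answer: 148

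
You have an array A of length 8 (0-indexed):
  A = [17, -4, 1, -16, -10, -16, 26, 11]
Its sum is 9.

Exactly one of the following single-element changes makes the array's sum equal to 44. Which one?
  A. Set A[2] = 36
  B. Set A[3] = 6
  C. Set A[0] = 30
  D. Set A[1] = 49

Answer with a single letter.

Option A: A[2] 1->36, delta=35, new_sum=9+(35)=44 <-- matches target
Option B: A[3] -16->6, delta=22, new_sum=9+(22)=31
Option C: A[0] 17->30, delta=13, new_sum=9+(13)=22
Option D: A[1] -4->49, delta=53, new_sum=9+(53)=62

Answer: A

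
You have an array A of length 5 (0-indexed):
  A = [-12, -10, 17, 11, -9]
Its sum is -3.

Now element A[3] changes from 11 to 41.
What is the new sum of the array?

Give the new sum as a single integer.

Old value at index 3: 11
New value at index 3: 41
Delta = 41 - 11 = 30
New sum = old_sum + delta = -3 + (30) = 27

Answer: 27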